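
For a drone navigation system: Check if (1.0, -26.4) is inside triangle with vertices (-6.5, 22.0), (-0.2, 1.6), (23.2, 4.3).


Cross products: AB x AP = -151.92, BC x BP = -658.44, CA x CP = 1304.73
All same sign? no

No, outside


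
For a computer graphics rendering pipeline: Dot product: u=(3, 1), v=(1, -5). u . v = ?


u . v = u_x*v_x + u_y*v_y = 3*1 + 1*(-5)
= 3 + (-5) = -2

-2


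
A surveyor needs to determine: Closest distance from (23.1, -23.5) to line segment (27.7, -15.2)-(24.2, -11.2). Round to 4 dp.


Project P onto AB: t = 0 (clamped to [0,1])
Closest point on segment: (27.7, -15.2)
Distance: 9.4895

9.4895


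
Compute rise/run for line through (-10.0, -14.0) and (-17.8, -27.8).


slope = (y2-y1)/(x2-x1) = ((-27.8)-(-14))/((-17.8)-(-10)) = (-13.8)/(-7.8) = 1.7692

1.7692


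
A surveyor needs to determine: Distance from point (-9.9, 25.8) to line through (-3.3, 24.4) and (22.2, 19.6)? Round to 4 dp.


|cross product| = 4.02
|line direction| = sqrt(673.29) = 25.9478
Distance = 4.02/sqrt(673.29) = 0.1549

0.1549


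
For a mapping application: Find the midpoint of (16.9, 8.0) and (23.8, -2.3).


M = ((16.9+23.8)/2, (8+(-2.3))/2)
= (20.35, 2.85)

(20.35, 2.85)


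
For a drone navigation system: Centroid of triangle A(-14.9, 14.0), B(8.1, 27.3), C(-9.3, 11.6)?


Centroid = ((x_A+x_B+x_C)/3, (y_A+y_B+y_C)/3)
= (((-14.9)+8.1+(-9.3))/3, (14+27.3+11.6)/3)
= (-5.3667, 17.6333)

(-5.3667, 17.6333)


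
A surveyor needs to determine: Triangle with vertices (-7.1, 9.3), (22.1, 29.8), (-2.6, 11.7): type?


Side lengths squared: AB^2=1272.89, BC^2=937.7, CA^2=26.01
Sorted: [26.01, 937.7, 1272.89]
By sides: Scalene, By angles: Obtuse

Scalene, Obtuse


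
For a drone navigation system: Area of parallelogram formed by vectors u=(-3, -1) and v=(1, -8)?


|u x v| = |(-3)*(-8) - (-1)*1|
= |24 - (-1)| = 25

25


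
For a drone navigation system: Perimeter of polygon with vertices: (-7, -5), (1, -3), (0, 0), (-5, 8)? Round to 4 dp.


Sides: (-7, -5)->(1, -3): sqrt(68) = 8.246211, (1, -3)->(0, 0): sqrt(10) = 3.162278, (0, 0)->(-5, 8): sqrt(89) = 9.433981, (-5, 8)->(-7, -5): sqrt(173) = 13.152946
Sum = 33.995416
Perimeter = 33.9954

33.9954


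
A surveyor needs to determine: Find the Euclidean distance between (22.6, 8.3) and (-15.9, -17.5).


dx=-38.5, dy=-25.8
d^2 = (-38.5)^2 + (-25.8)^2 = 2147.89
d = sqrt(2147.89) = 46.3453

46.3453


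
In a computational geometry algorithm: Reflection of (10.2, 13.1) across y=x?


Reflection over y=x: (x,y) -> (y,x)
(10.2, 13.1) -> (13.1, 10.2)

(13.1, 10.2)


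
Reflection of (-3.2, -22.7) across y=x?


Reflection over y=x: (x,y) -> (y,x)
(-3.2, -22.7) -> (-22.7, -3.2)

(-22.7, -3.2)


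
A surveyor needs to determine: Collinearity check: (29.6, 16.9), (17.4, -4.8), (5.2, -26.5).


Cross product: (17.4-29.6)*((-26.5)-16.9) - ((-4.8)-16.9)*(5.2-29.6)
= 0

Yes, collinear


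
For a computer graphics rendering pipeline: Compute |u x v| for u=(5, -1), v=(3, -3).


|u x v| = |5*(-3) - (-1)*3|
= |(-15) - (-3)| = 12

12


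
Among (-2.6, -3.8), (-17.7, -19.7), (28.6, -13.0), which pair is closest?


d(P0,P1) = 21.9276, d(P0,P2) = 32.5281, d(P1,P2) = 46.7823
Closest: P0 and P1

Closest pair: (-2.6, -3.8) and (-17.7, -19.7), distance = 21.9276


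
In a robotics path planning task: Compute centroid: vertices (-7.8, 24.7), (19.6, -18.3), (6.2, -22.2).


Centroid = ((x_A+x_B+x_C)/3, (y_A+y_B+y_C)/3)
= (((-7.8)+19.6+6.2)/3, (24.7+(-18.3)+(-22.2))/3)
= (6, -5.2667)

(6, -5.2667)


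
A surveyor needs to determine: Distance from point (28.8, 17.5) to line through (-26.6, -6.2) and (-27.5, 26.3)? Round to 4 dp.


|cross product| = 1821.83
|line direction| = sqrt(1057.06) = 32.5125
Distance = 1821.83/sqrt(1057.06) = 56.0348

56.0348


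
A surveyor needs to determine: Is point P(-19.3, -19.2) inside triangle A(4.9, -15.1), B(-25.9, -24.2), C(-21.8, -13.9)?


Cross products: AB x AP = -93.94, BC x BP = -47.48, CA x CP = -138.51
All same sign? yes

Yes, inside


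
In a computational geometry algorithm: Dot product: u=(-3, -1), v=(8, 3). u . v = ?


u . v = u_x*v_x + u_y*v_y = (-3)*8 + (-1)*3
= (-24) + (-3) = -27

-27


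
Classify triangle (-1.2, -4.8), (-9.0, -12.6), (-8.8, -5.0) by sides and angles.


Side lengths squared: AB^2=121.68, BC^2=57.8, CA^2=57.8
Sorted: [57.8, 57.8, 121.68]
By sides: Isosceles, By angles: Obtuse

Isosceles, Obtuse


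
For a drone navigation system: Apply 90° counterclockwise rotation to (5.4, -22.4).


90° CCW: (x,y) -> (-y, x)
(5.4,-22.4) -> (22.4, 5.4)

(22.4, 5.4)


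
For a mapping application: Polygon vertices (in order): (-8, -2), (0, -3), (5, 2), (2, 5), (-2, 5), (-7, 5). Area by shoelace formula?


Shoelace sum: ((-8)*(-3) - 0*(-2)) + (0*2 - 5*(-3)) + (5*5 - 2*2) + (2*5 - (-2)*5) + ((-2)*5 - (-7)*5) + ((-7)*(-2) - (-8)*5)
= 159
Area = |159|/2 = 79.5

79.5


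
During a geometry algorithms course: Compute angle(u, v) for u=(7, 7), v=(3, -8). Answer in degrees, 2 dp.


u.v = -35, |u| = sqrt(98) = 9.8995, |v| = sqrt(73) = 8.544
cos(theta) = u.v/(|u||v|) = -35/sqrt(7154) = -0.413803
theta = acos(-0.413803) = 114.44 degrees

114.44 degrees


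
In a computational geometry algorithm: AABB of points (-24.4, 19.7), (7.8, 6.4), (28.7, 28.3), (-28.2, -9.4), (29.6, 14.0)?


x range: [-28.2, 29.6]
y range: [-9.4, 28.3]
Bounding box: (-28.2,-9.4) to (29.6,28.3)

(-28.2,-9.4) to (29.6,28.3)


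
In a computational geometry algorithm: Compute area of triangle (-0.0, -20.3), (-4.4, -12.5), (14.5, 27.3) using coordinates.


Area = |x_A(y_B-y_C) + x_B(y_C-y_A) + x_C(y_A-y_B)|/2
= |0 + (-209.44) + (-113.1)|/2
= 322.54/2 = 161.27

161.27


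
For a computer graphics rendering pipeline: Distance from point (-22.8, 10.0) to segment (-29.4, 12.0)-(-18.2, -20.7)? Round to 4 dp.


Project P onto AB: t = 0.1166 (clamped to [0,1])
Closest point on segment: (-28.0939, 8.1868)
Distance: 5.5959

5.5959


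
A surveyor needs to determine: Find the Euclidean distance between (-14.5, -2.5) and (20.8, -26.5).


dx=35.3, dy=-24
d^2 = 35.3^2 + (-24)^2 = 1822.09
d = sqrt(1822.09) = 42.6859

42.6859


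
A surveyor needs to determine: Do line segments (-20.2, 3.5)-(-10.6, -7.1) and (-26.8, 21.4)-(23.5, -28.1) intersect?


Cross products: d1=-573.67, d2=-631.65, d3=101.88, d4=159.86
d1*d2 < 0 and d3*d4 < 0? no

No, they don't intersect


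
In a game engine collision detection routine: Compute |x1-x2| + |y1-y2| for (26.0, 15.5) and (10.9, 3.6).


|26-10.9| + |15.5-3.6| = 15.1 + 11.9 = 27

27


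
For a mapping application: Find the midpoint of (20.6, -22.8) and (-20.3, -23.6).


M = ((20.6+(-20.3))/2, ((-22.8)+(-23.6))/2)
= (0.15, -23.2)

(0.15, -23.2)


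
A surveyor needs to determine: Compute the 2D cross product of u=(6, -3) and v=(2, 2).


u x v = u_x*v_y - u_y*v_x = 6*2 - (-3)*2
= 12 - (-6) = 18

18


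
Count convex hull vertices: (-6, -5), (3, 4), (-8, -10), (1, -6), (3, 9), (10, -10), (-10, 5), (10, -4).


Convex hull vertices (CCW): (-10, 5), (-8, -10), (10, -10), (10, -4), (3, 9)
Count = 5

5


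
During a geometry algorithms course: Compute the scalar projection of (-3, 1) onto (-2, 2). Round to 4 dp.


u.v = 8, |v| = sqrt(8) = 2.8284
Scalar projection = u.v / |v| = 8 / sqrt(8) = 2.8284

2.8284


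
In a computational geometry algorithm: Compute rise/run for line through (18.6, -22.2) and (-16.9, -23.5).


slope = (y2-y1)/(x2-x1) = ((-23.5)-(-22.2))/((-16.9)-18.6) = (-1.3)/(-35.5) = 0.0366

0.0366


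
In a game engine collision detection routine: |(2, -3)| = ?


|u| = sqrt(2^2 + (-3)^2) = sqrt(13) = 3.6056

3.6056


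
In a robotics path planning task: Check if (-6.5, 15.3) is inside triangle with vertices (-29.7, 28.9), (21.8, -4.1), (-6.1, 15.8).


Cross products: AB x AP = 65.2, BC x BP = 21.91, CA x CP = 17.04
All same sign? yes

Yes, inside


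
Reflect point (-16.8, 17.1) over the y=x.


Reflection over y=x: (x,y) -> (y,x)
(-16.8, 17.1) -> (17.1, -16.8)

(17.1, -16.8)


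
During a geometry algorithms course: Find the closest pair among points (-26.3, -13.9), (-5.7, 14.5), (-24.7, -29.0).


d(P0,P1) = 35.0845, d(P0,P2) = 15.1845, d(P1,P2) = 47.4684
Closest: P0 and P2

Closest pair: (-26.3, -13.9) and (-24.7, -29.0), distance = 15.1845


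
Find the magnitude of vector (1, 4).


|u| = sqrt(1^2 + 4^2) = sqrt(17) = 4.1231

4.1231


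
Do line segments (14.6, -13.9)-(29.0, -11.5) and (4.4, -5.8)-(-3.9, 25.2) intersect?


Cross products: d1=-248.97, d2=-715.29, d3=141.12, d4=607.44
d1*d2 < 0 and d3*d4 < 0? no

No, they don't intersect


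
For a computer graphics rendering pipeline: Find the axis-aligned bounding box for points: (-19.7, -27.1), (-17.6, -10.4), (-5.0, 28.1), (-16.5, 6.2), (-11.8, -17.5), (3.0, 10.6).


x range: [-19.7, 3]
y range: [-27.1, 28.1]
Bounding box: (-19.7,-27.1) to (3,28.1)

(-19.7,-27.1) to (3,28.1)


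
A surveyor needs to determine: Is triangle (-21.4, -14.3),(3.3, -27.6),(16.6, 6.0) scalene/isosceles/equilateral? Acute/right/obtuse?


Side lengths squared: AB^2=786.98, BC^2=1305.85, CA^2=1856.09
Sorted: [786.98, 1305.85, 1856.09]
By sides: Scalene, By angles: Acute

Scalene, Acute


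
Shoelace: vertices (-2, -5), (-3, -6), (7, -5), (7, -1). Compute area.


Shoelace sum: ((-2)*(-6) - (-3)*(-5)) + ((-3)*(-5) - 7*(-6)) + (7*(-1) - 7*(-5)) + (7*(-5) - (-2)*(-1))
= 45
Area = |45|/2 = 22.5

22.5


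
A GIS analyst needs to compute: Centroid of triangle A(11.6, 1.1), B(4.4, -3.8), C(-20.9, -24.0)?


Centroid = ((x_A+x_B+x_C)/3, (y_A+y_B+y_C)/3)
= ((11.6+4.4+(-20.9))/3, (1.1+(-3.8)+(-24))/3)
= (-1.6333, -8.9)

(-1.6333, -8.9)


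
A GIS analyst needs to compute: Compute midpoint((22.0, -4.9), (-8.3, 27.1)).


M = ((22+(-8.3))/2, ((-4.9)+27.1)/2)
= (6.85, 11.1)

(6.85, 11.1)


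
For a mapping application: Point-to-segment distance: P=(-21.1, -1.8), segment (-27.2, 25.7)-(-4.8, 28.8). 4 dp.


Project P onto AB: t = 0.1005 (clamped to [0,1])
Closest point on segment: (-24.9489, 26.0115)
Distance: 28.0766

28.0766


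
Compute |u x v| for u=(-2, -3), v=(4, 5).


|u x v| = |(-2)*5 - (-3)*4|
= |(-10) - (-12)| = 2

2


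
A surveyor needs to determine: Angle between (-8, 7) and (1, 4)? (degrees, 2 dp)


u.v = 20, |u| = sqrt(113) = 10.6301, |v| = sqrt(17) = 4.1231
cos(theta) = u.v/(|u||v|) = 20/sqrt(1921) = 0.456317
theta = acos(0.456317) = 62.85 degrees

62.85 degrees


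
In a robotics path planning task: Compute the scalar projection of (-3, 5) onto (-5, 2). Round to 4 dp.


u.v = 25, |v| = sqrt(29) = 5.3852
Scalar projection = u.v / |v| = 25 / sqrt(29) = 4.6424

4.6424


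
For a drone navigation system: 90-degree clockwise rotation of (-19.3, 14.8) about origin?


90° CW: (x,y) -> (y, -x)
(-19.3,14.8) -> (14.8, 19.3)

(14.8, 19.3)


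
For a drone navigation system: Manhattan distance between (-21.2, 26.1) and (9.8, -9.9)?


|(-21.2)-9.8| + |26.1-(-9.9)| = 31 + 36 = 67

67


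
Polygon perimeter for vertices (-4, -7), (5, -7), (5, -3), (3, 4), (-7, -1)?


Sides: (-4, -7)->(5, -7): sqrt(81) = 9, (5, -7)->(5, -3): sqrt(16) = 4, (5, -3)->(3, 4): sqrt(53) = 7.28011, (3, 4)->(-7, -1): sqrt(125) = 11.18034, (-7, -1)->(-4, -7): sqrt(45) = 6.708204
Sum = 38.168654
Perimeter = 38.1687

38.1687


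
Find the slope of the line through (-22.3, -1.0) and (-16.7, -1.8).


slope = (y2-y1)/(x2-x1) = ((-1.8)-(-1))/((-16.7)-(-22.3)) = (-0.8)/5.6 = -0.1429

-0.1429


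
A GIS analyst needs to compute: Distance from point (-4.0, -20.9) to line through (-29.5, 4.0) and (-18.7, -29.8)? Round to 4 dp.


|cross product| = 592.98
|line direction| = sqrt(1259.08) = 35.4835
Distance = 592.98/sqrt(1259.08) = 16.7114

16.7114


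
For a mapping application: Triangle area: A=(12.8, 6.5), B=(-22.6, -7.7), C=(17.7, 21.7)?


Area = |x_A(y_B-y_C) + x_B(y_C-y_A) + x_C(y_A-y_B)|/2
= |(-376.32) + (-343.52) + 251.34|/2
= 468.5/2 = 234.25

234.25


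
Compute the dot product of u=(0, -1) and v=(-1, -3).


u . v = u_x*v_x + u_y*v_y = 0*(-1) + (-1)*(-3)
= 0 + 3 = 3

3


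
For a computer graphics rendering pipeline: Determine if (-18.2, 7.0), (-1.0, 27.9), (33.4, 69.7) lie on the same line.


Cross product: ((-1)-(-18.2))*(69.7-7) - (27.9-7)*(33.4-(-18.2))
= 0

Yes, collinear


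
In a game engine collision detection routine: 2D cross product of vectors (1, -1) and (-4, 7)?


u x v = u_x*v_y - u_y*v_x = 1*7 - (-1)*(-4)
= 7 - 4 = 3

3


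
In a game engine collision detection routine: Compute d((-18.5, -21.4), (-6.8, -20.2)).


dx=11.7, dy=1.2
d^2 = 11.7^2 + 1.2^2 = 138.33
d = sqrt(138.33) = 11.7614

11.7614


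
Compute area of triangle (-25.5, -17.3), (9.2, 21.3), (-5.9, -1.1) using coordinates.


Area = |x_A(y_B-y_C) + x_B(y_C-y_A) + x_C(y_A-y_B)|/2
= |(-571.2) + 149.04 + 227.74|/2
= 194.42/2 = 97.21

97.21


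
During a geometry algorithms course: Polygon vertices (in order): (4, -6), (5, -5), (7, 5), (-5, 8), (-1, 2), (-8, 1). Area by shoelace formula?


Shoelace sum: (4*(-5) - 5*(-6)) + (5*5 - 7*(-5)) + (7*8 - (-5)*5) + ((-5)*2 - (-1)*8) + ((-1)*1 - (-8)*2) + ((-8)*(-6) - 4*1)
= 208
Area = |208|/2 = 104

104


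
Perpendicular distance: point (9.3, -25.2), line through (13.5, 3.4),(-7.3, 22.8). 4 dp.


|cross product| = 676.36
|line direction| = sqrt(809) = 28.4429
Distance = 676.36/sqrt(809) = 23.7796

23.7796


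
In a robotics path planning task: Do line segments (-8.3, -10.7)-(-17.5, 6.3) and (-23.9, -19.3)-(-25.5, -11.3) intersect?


Cross products: d1=-138.56, d2=-92.16, d3=344.32, d4=297.92
d1*d2 < 0 and d3*d4 < 0? no

No, they don't intersect


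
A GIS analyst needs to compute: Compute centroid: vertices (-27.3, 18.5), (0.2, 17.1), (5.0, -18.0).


Centroid = ((x_A+x_B+x_C)/3, (y_A+y_B+y_C)/3)
= (((-27.3)+0.2+5)/3, (18.5+17.1+(-18))/3)
= (-7.3667, 5.8667)

(-7.3667, 5.8667)


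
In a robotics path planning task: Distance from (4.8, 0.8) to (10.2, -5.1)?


dx=5.4, dy=-5.9
d^2 = 5.4^2 + (-5.9)^2 = 63.97
d = sqrt(63.97) = 7.9981

7.9981


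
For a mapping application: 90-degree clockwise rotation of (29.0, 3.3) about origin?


90° CW: (x,y) -> (y, -x)
(29,3.3) -> (3.3, -29)

(3.3, -29)


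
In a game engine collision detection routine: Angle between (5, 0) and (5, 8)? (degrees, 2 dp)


u.v = 25, |u| = sqrt(25) = 5, |v| = sqrt(89) = 9.434
cos(theta) = u.v/(|u||v|) = 25/sqrt(2225) = 0.529999
theta = acos(0.529999) = 57.99 degrees

57.99 degrees


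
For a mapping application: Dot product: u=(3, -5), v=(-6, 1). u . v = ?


u . v = u_x*v_x + u_y*v_y = 3*(-6) + (-5)*1
= (-18) + (-5) = -23

-23


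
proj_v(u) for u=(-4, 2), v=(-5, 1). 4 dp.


u.v = 22, |v| = sqrt(26) = 5.099
Scalar projection = u.v / |v| = 22 / sqrt(26) = 4.3146

4.3146


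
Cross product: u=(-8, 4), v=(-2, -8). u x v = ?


u x v = u_x*v_y - u_y*v_x = (-8)*(-8) - 4*(-2)
= 64 - (-8) = 72

72


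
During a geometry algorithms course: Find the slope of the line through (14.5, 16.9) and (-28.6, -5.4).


slope = (y2-y1)/(x2-x1) = ((-5.4)-16.9)/((-28.6)-14.5) = (-22.3)/(-43.1) = 0.5174

0.5174


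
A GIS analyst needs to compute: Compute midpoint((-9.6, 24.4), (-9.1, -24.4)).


M = (((-9.6)+(-9.1))/2, (24.4+(-24.4))/2)
= (-9.35, 0)

(-9.35, 0)


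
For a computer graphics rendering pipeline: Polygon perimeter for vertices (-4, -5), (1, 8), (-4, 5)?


Sides: (-4, -5)->(1, 8): sqrt(194) = 13.928388, (1, 8)->(-4, 5): sqrt(34) = 5.830952, (-4, 5)->(-4, -5): sqrt(100) = 10
Sum = 29.75934
Perimeter = 29.7593

29.7593


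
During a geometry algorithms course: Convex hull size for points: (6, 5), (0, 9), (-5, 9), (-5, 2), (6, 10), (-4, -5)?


Convex hull vertices (CCW): (-5, 2), (-4, -5), (6, 5), (6, 10), (-5, 9)
Count = 5

5


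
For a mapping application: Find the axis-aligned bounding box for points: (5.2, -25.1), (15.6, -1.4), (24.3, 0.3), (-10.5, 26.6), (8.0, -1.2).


x range: [-10.5, 24.3]
y range: [-25.1, 26.6]
Bounding box: (-10.5,-25.1) to (24.3,26.6)

(-10.5,-25.1) to (24.3,26.6)


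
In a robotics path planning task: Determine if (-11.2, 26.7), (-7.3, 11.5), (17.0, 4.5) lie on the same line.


Cross product: ((-7.3)-(-11.2))*(4.5-26.7) - (11.5-26.7)*(17-(-11.2))
= 342.06

No, not collinear


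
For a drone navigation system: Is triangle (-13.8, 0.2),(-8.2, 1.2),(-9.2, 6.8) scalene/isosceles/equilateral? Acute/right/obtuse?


Side lengths squared: AB^2=32.36, BC^2=32.36, CA^2=64.72
Sorted: [32.36, 32.36, 64.72]
By sides: Isosceles, By angles: Right

Isosceles, Right


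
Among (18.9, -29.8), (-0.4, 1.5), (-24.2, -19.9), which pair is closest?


d(P0,P1) = 36.772, d(P0,P2) = 44.2224, d(P1,P2) = 32.0062
Closest: P1 and P2

Closest pair: (-0.4, 1.5) and (-24.2, -19.9), distance = 32.0062


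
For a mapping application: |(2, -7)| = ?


|u| = sqrt(2^2 + (-7)^2) = sqrt(53) = 7.2801

7.2801


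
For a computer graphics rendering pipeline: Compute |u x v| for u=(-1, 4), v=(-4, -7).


|u x v| = |(-1)*(-7) - 4*(-4)|
= |7 - (-16)| = 23

23


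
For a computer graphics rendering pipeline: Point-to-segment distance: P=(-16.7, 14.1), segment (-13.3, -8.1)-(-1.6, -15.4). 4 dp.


Project P onto AB: t = 0 (clamped to [0,1])
Closest point on segment: (-13.3, -8.1)
Distance: 22.4589

22.4589


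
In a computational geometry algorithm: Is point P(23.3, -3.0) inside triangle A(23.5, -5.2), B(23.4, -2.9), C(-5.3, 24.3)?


Cross products: AB x AP = 0.24, BC x BP = 5.59, CA x CP = 57.46
All same sign? yes

Yes, inside


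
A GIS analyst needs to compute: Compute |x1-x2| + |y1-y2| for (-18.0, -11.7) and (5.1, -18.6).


|(-18)-5.1| + |(-11.7)-(-18.6)| = 23.1 + 6.9 = 30

30


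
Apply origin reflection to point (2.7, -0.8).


Reflection over origin: (x,y) -> (-x,-y)
(2.7, -0.8) -> (-2.7, 0.8)

(-2.7, 0.8)


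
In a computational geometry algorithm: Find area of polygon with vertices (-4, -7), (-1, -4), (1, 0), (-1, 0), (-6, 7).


Shoelace sum: ((-4)*(-4) - (-1)*(-7)) + ((-1)*0 - 1*(-4)) + (1*0 - (-1)*0) + ((-1)*7 - (-6)*0) + ((-6)*(-7) - (-4)*7)
= 76
Area = |76|/2 = 38

38


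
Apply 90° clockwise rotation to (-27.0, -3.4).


90° CW: (x,y) -> (y, -x)
(-27,-3.4) -> (-3.4, 27)

(-3.4, 27)


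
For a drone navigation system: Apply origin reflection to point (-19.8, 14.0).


Reflection over origin: (x,y) -> (-x,-y)
(-19.8, 14) -> (19.8, -14)

(19.8, -14)


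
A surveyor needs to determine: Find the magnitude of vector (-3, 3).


|u| = sqrt((-3)^2 + 3^2) = sqrt(18) = 4.2426

4.2426


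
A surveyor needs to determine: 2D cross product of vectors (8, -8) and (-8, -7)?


u x v = u_x*v_y - u_y*v_x = 8*(-7) - (-8)*(-8)
= (-56) - 64 = -120

-120


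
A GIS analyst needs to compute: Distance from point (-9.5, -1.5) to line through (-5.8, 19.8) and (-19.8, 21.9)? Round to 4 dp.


|cross product| = 305.97
|line direction| = sqrt(200.41) = 14.1566
Distance = 305.97/sqrt(200.41) = 21.6132

21.6132


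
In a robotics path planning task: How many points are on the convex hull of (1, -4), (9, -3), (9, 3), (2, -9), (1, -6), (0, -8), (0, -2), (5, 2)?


Convex hull vertices (CCW): (0, -8), (2, -9), (9, -3), (9, 3), (5, 2), (0, -2)
Count = 6

6


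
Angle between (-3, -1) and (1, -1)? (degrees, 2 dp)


u.v = -2, |u| = sqrt(10) = 3.1623, |v| = sqrt(2) = 1.4142
cos(theta) = u.v/(|u||v|) = -2/sqrt(20) = -0.447214
theta = acos(-0.447214) = 116.57 degrees

116.57 degrees


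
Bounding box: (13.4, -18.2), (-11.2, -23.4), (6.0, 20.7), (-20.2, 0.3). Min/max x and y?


x range: [-20.2, 13.4]
y range: [-23.4, 20.7]
Bounding box: (-20.2,-23.4) to (13.4,20.7)

(-20.2,-23.4) to (13.4,20.7)


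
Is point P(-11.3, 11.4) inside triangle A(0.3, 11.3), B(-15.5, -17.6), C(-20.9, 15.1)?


Cross products: AB x AP = -336.82, BC x BP = -293.94, CA x CP = -41.96
All same sign? yes

Yes, inside


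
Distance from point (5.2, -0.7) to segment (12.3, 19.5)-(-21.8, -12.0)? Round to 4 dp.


Project P onto AB: t = 0.4076 (clamped to [0,1])
Closest point on segment: (-1.5993, 6.6605)
Distance: 10.0203

10.0203


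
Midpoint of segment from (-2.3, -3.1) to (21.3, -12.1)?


M = (((-2.3)+21.3)/2, ((-3.1)+(-12.1))/2)
= (9.5, -7.6)

(9.5, -7.6)


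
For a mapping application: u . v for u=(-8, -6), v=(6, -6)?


u . v = u_x*v_x + u_y*v_y = (-8)*6 + (-6)*(-6)
= (-48) + 36 = -12

-12


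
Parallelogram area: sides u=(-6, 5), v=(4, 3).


|u x v| = |(-6)*3 - 5*4|
= |(-18) - 20| = 38

38


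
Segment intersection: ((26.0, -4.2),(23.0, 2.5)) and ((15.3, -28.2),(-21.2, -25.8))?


Cross products: d1=-901.68, d2=-1139.03, d3=143.69, d4=381.04
d1*d2 < 0 and d3*d4 < 0? no

No, they don't intersect


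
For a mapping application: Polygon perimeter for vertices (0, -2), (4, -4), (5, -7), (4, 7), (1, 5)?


Sides: (0, -2)->(4, -4): sqrt(20) = 4.472136, (4, -4)->(5, -7): sqrt(10) = 3.162278, (5, -7)->(4, 7): sqrt(197) = 14.035669, (4, 7)->(1, 5): sqrt(13) = 3.605551, (1, 5)->(0, -2): sqrt(50) = 7.071068
Sum = 32.346702
Perimeter = 32.3467

32.3467


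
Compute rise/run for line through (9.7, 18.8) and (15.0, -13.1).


slope = (y2-y1)/(x2-x1) = ((-13.1)-18.8)/(15-9.7) = (-31.9)/5.3 = -6.0189

-6.0189


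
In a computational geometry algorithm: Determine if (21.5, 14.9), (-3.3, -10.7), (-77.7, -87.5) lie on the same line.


Cross product: ((-3.3)-21.5)*((-87.5)-14.9) - ((-10.7)-14.9)*((-77.7)-21.5)
= 0

Yes, collinear


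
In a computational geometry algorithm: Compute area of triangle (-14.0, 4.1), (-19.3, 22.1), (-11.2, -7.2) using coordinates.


Area = |x_A(y_B-y_C) + x_B(y_C-y_A) + x_C(y_A-y_B)|/2
= |(-410.2) + 218.09 + 201.6|/2
= 9.49/2 = 4.745

4.745


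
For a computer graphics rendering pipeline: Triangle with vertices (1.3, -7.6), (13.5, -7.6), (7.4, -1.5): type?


Side lengths squared: AB^2=148.84, BC^2=74.42, CA^2=74.42
Sorted: [74.42, 74.42, 148.84]
By sides: Isosceles, By angles: Right

Isosceles, Right


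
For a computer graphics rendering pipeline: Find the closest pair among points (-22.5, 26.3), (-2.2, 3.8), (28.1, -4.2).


d(P0,P1) = 30.3041, d(P0,P2) = 59.0814, d(P1,P2) = 31.3383
Closest: P0 and P1

Closest pair: (-22.5, 26.3) and (-2.2, 3.8), distance = 30.3041


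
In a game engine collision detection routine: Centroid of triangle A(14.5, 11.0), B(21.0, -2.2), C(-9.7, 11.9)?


Centroid = ((x_A+x_B+x_C)/3, (y_A+y_B+y_C)/3)
= ((14.5+21+(-9.7))/3, (11+(-2.2)+11.9)/3)
= (8.6, 6.9)

(8.6, 6.9)


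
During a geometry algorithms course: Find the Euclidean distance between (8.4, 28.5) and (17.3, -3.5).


dx=8.9, dy=-32
d^2 = 8.9^2 + (-32)^2 = 1103.21
d = sqrt(1103.21) = 33.2146

33.2146


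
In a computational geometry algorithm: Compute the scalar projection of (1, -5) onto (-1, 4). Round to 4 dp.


u.v = -21, |v| = sqrt(17) = 4.1231
Scalar projection = u.v / |v| = -21 / sqrt(17) = -5.0932

-5.0932


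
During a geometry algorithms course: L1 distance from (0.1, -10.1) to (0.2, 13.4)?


|0.1-0.2| + |(-10.1)-13.4| = 0.1 + 23.5 = 23.6

23.6


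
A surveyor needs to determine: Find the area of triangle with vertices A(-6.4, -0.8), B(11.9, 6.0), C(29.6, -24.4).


Area = |x_A(y_B-y_C) + x_B(y_C-y_A) + x_C(y_A-y_B)|/2
= |(-194.56) + (-280.84) + (-201.28)|/2
= 676.68/2 = 338.34

338.34


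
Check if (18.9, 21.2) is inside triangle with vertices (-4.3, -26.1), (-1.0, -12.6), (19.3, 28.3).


Cross products: AB x AP = -157.11, BC x BP = -127.77, CA x CP = 145.8
All same sign? no

No, outside


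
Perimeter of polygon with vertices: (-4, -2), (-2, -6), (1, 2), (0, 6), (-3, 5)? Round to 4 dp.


Sides: (-4, -2)->(-2, -6): sqrt(20) = 4.472136, (-2, -6)->(1, 2): sqrt(73) = 8.544004, (1, 2)->(0, 6): sqrt(17) = 4.123106, (0, 6)->(-3, 5): sqrt(10) = 3.162278, (-3, 5)->(-4, -2): sqrt(50) = 7.071068
Sum = 27.372592
Perimeter = 27.3726

27.3726


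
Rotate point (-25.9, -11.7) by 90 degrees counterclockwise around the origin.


90° CCW: (x,y) -> (-y, x)
(-25.9,-11.7) -> (11.7, -25.9)

(11.7, -25.9)


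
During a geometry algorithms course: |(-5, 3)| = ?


|u| = sqrt((-5)^2 + 3^2) = sqrt(34) = 5.831

5.831


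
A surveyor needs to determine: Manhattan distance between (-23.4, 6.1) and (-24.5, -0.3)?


|(-23.4)-(-24.5)| + |6.1-(-0.3)| = 1.1 + 6.4 = 7.5

7.5


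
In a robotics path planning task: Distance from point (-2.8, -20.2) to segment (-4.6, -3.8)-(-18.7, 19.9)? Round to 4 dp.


Project P onto AB: t = 0 (clamped to [0,1])
Closest point on segment: (-4.6, -3.8)
Distance: 16.4985

16.4985


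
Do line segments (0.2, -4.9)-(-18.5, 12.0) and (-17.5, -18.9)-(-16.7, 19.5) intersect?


Cross products: d1=-668.48, d2=63.12, d3=560.93, d4=-170.67
d1*d2 < 0 and d3*d4 < 0? yes

Yes, they intersect


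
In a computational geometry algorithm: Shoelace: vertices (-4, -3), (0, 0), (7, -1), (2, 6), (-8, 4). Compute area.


Shoelace sum: ((-4)*0 - 0*(-3)) + (0*(-1) - 7*0) + (7*6 - 2*(-1)) + (2*4 - (-8)*6) + ((-8)*(-3) - (-4)*4)
= 140
Area = |140|/2 = 70

70


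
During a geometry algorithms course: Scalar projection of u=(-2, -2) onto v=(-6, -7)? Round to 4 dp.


u.v = 26, |v| = sqrt(85) = 9.2195
Scalar projection = u.v / |v| = 26 / sqrt(85) = 2.8201

2.8201


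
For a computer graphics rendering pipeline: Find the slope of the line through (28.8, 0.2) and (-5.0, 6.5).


slope = (y2-y1)/(x2-x1) = (6.5-0.2)/((-5)-28.8) = 6.3/(-33.8) = -0.1864

-0.1864


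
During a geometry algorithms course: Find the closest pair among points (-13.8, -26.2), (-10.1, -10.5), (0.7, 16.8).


d(P0,P1) = 16.1301, d(P0,P2) = 45.379, d(P1,P2) = 29.3586
Closest: P0 and P1

Closest pair: (-13.8, -26.2) and (-10.1, -10.5), distance = 16.1301


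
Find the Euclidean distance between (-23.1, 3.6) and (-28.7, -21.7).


dx=-5.6, dy=-25.3
d^2 = (-5.6)^2 + (-25.3)^2 = 671.45
d = sqrt(671.45) = 25.9124

25.9124


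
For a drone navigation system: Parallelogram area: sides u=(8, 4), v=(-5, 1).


|u x v| = |8*1 - 4*(-5)|
= |8 - (-20)| = 28

28


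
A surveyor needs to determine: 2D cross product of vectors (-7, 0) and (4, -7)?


u x v = u_x*v_y - u_y*v_x = (-7)*(-7) - 0*4
= 49 - 0 = 49

49


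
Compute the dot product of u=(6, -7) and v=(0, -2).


u . v = u_x*v_x + u_y*v_y = 6*0 + (-7)*(-2)
= 0 + 14 = 14

14


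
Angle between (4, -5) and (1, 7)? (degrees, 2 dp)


u.v = -31, |u| = sqrt(41) = 6.4031, |v| = sqrt(50) = 7.0711
cos(theta) = u.v/(|u||v|) = -31/sqrt(2050) = -0.684675
theta = acos(-0.684675) = 133.21 degrees

133.21 degrees


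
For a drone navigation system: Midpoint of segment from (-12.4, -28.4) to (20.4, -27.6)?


M = (((-12.4)+20.4)/2, ((-28.4)+(-27.6))/2)
= (4, -28)

(4, -28)


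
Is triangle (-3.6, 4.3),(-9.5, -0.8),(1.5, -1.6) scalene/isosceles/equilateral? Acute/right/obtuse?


Side lengths squared: AB^2=60.82, BC^2=121.64, CA^2=60.82
Sorted: [60.82, 60.82, 121.64]
By sides: Isosceles, By angles: Right

Isosceles, Right


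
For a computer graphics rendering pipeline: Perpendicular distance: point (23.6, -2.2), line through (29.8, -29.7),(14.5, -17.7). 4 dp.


|cross product| = 346.35
|line direction| = sqrt(378.09) = 19.4445
Distance = 346.35/sqrt(378.09) = 17.8122

17.8122


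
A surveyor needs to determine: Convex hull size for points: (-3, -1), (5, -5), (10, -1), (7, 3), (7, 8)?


Convex hull vertices (CCW): (-3, -1), (5, -5), (10, -1), (7, 8)
Count = 4

4


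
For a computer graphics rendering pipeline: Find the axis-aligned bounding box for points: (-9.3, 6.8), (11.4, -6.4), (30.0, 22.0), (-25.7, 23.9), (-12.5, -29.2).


x range: [-25.7, 30]
y range: [-29.2, 23.9]
Bounding box: (-25.7,-29.2) to (30,23.9)

(-25.7,-29.2) to (30,23.9)


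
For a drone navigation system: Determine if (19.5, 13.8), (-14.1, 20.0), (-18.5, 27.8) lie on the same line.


Cross product: ((-14.1)-19.5)*(27.8-13.8) - (20-13.8)*((-18.5)-19.5)
= -234.8

No, not collinear


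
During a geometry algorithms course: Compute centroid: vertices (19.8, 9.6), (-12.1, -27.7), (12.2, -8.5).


Centroid = ((x_A+x_B+x_C)/3, (y_A+y_B+y_C)/3)
= ((19.8+(-12.1)+12.2)/3, (9.6+(-27.7)+(-8.5))/3)
= (6.6333, -8.8667)

(6.6333, -8.8667)


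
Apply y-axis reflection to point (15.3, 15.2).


Reflection over y-axis: (x,y) -> (-x,y)
(15.3, 15.2) -> (-15.3, 15.2)

(-15.3, 15.2)


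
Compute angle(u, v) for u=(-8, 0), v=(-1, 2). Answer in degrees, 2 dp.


u.v = 8, |u| = sqrt(64) = 8, |v| = sqrt(5) = 2.2361
cos(theta) = u.v/(|u||v|) = 8/sqrt(320) = 0.447214
theta = acos(0.447214) = 63.43 degrees

63.43 degrees


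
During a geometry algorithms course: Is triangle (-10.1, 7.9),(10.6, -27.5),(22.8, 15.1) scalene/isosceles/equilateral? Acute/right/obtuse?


Side lengths squared: AB^2=1681.65, BC^2=1963.6, CA^2=1134.25
Sorted: [1134.25, 1681.65, 1963.6]
By sides: Scalene, By angles: Acute

Scalene, Acute


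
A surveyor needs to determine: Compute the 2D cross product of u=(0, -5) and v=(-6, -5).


u x v = u_x*v_y - u_y*v_x = 0*(-5) - (-5)*(-6)
= 0 - 30 = -30

-30


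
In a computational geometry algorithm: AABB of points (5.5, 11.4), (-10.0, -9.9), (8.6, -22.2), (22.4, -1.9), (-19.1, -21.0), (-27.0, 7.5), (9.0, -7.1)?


x range: [-27, 22.4]
y range: [-22.2, 11.4]
Bounding box: (-27,-22.2) to (22.4,11.4)

(-27,-22.2) to (22.4,11.4)


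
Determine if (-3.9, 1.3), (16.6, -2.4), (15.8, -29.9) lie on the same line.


Cross product: (16.6-(-3.9))*((-29.9)-1.3) - ((-2.4)-1.3)*(15.8-(-3.9))
= -566.71

No, not collinear


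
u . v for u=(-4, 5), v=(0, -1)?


u . v = u_x*v_x + u_y*v_y = (-4)*0 + 5*(-1)
= 0 + (-5) = -5

-5


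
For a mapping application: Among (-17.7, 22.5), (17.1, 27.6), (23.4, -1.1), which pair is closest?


d(P0,P1) = 35.1717, d(P0,P2) = 47.3938, d(P1,P2) = 29.3833
Closest: P1 and P2

Closest pair: (17.1, 27.6) and (23.4, -1.1), distance = 29.3833


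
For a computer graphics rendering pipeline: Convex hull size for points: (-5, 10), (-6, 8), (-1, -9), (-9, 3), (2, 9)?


Convex hull vertices (CCW): (-9, 3), (-1, -9), (2, 9), (-5, 10)
Count = 4

4


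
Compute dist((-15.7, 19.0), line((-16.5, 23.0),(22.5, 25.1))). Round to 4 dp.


|cross product| = 157.68
|line direction| = sqrt(1525.41) = 39.0565
Distance = 157.68/sqrt(1525.41) = 4.0372

4.0372


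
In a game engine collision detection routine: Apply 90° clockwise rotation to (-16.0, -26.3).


90° CW: (x,y) -> (y, -x)
(-16,-26.3) -> (-26.3, 16)

(-26.3, 16)


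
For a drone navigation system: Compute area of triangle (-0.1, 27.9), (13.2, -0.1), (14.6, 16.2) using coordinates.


Area = |x_A(y_B-y_C) + x_B(y_C-y_A) + x_C(y_A-y_B)|/2
= |1.63 + (-154.44) + 408.8|/2
= 255.99/2 = 127.995

127.995


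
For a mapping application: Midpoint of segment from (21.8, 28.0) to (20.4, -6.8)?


M = ((21.8+20.4)/2, (28+(-6.8))/2)
= (21.1, 10.6)

(21.1, 10.6)


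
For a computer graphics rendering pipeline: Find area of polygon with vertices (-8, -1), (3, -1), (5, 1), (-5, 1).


Shoelace sum: ((-8)*(-1) - 3*(-1)) + (3*1 - 5*(-1)) + (5*1 - (-5)*1) + ((-5)*(-1) - (-8)*1)
= 42
Area = |42|/2 = 21

21


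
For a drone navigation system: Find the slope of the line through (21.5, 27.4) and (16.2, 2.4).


slope = (y2-y1)/(x2-x1) = (2.4-27.4)/(16.2-21.5) = (-25)/(-5.3) = 4.717

4.717


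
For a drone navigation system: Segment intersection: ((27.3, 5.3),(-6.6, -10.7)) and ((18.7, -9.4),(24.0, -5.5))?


Cross products: d1=44.37, d2=91.78, d3=360.73, d4=313.32
d1*d2 < 0 and d3*d4 < 0? no

No, they don't intersect


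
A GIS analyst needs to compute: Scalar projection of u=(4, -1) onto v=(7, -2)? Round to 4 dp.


u.v = 30, |v| = sqrt(53) = 7.2801
Scalar projection = u.v / |v| = 30 / sqrt(53) = 4.1208

4.1208


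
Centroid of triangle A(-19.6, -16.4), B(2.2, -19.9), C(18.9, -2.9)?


Centroid = ((x_A+x_B+x_C)/3, (y_A+y_B+y_C)/3)
= (((-19.6)+2.2+18.9)/3, ((-16.4)+(-19.9)+(-2.9))/3)
= (0.5, -13.0667)

(0.5, -13.0667)


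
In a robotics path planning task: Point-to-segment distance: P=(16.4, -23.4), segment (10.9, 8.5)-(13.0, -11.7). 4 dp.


Project P onto AB: t = 1 (clamped to [0,1])
Closest point on segment: (13, -11.7)
Distance: 12.184

12.184


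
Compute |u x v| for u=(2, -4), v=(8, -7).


|u x v| = |2*(-7) - (-4)*8|
= |(-14) - (-32)| = 18

18


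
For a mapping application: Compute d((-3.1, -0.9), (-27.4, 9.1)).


dx=-24.3, dy=10
d^2 = (-24.3)^2 + 10^2 = 690.49
d = sqrt(690.49) = 26.2772

26.2772


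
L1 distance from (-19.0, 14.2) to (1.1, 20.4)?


|(-19)-1.1| + |14.2-20.4| = 20.1 + 6.2 = 26.3

26.3


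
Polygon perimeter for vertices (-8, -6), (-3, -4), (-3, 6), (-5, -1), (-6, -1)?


Sides: (-8, -6)->(-3, -4): sqrt(29) = 5.385165, (-3, -4)->(-3, 6): sqrt(100) = 10, (-3, 6)->(-5, -1): sqrt(53) = 7.28011, (-5, -1)->(-6, -1): sqrt(1) = 1, (-6, -1)->(-8, -6): sqrt(29) = 5.385165
Sum = 29.05044
Perimeter = 29.0504

29.0504


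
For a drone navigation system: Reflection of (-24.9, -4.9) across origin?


Reflection over origin: (x,y) -> (-x,-y)
(-24.9, -4.9) -> (24.9, 4.9)

(24.9, 4.9)


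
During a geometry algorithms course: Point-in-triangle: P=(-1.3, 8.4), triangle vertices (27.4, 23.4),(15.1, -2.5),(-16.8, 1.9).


Cross products: AB x AP = -558.83, BC x BP = -275.55, CA x CP = -45.95
All same sign? yes

Yes, inside


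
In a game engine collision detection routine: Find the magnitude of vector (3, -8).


|u| = sqrt(3^2 + (-8)^2) = sqrt(73) = 8.544

8.544


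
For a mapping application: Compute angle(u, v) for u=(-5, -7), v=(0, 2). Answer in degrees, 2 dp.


u.v = -14, |u| = sqrt(74) = 8.6023, |v| = sqrt(4) = 2
cos(theta) = u.v/(|u||v|) = -14/sqrt(296) = -0.813733
theta = acos(-0.813733) = 144.46 degrees

144.46 degrees


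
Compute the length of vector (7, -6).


|u| = sqrt(7^2 + (-6)^2) = sqrt(85) = 9.2195

9.2195


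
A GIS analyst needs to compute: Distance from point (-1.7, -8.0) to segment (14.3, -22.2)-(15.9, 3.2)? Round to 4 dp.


Project P onto AB: t = 0.5173 (clamped to [0,1])
Closest point on segment: (15.1277, -9.06)
Distance: 16.8611

16.8611


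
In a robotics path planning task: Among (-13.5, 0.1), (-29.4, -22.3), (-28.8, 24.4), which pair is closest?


d(P0,P1) = 27.4694, d(P0,P2) = 28.7155, d(P1,P2) = 46.7039
Closest: P0 and P1

Closest pair: (-13.5, 0.1) and (-29.4, -22.3), distance = 27.4694


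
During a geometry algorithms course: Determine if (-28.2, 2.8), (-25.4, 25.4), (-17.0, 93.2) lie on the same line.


Cross product: ((-25.4)-(-28.2))*(93.2-2.8) - (25.4-2.8)*((-17)-(-28.2))
= 0

Yes, collinear


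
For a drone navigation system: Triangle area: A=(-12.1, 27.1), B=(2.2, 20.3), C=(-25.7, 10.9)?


Area = |x_A(y_B-y_C) + x_B(y_C-y_A) + x_C(y_A-y_B)|/2
= |(-113.74) + (-35.64) + (-174.76)|/2
= 324.14/2 = 162.07

162.07


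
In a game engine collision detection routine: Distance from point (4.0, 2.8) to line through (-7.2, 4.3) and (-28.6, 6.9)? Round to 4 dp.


|cross product| = 2.98
|line direction| = sqrt(464.72) = 21.5574
Distance = 2.98/sqrt(464.72) = 0.1382

0.1382


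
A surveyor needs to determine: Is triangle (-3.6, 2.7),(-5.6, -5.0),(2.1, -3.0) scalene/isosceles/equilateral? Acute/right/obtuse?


Side lengths squared: AB^2=63.29, BC^2=63.29, CA^2=64.98
Sorted: [63.29, 63.29, 64.98]
By sides: Isosceles, By angles: Acute

Isosceles, Acute


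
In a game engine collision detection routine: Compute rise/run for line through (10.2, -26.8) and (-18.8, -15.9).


slope = (y2-y1)/(x2-x1) = ((-15.9)-(-26.8))/((-18.8)-10.2) = 10.9/(-29) = -0.3759

-0.3759


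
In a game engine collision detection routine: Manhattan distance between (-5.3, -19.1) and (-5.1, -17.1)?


|(-5.3)-(-5.1)| + |(-19.1)-(-17.1)| = 0.2 + 2 = 2.2

2.2


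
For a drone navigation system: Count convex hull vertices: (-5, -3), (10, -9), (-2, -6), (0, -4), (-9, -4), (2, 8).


Convex hull vertices (CCW): (-9, -4), (-2, -6), (10, -9), (2, 8)
Count = 4

4


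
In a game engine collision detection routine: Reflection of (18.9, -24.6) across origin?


Reflection over origin: (x,y) -> (-x,-y)
(18.9, -24.6) -> (-18.9, 24.6)

(-18.9, 24.6)


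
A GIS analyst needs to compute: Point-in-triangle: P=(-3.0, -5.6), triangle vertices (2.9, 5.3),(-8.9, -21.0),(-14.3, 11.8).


Cross products: AB x AP = -26.55, BC x BP = -276.68, CA x CP = -225.83
All same sign? yes

Yes, inside


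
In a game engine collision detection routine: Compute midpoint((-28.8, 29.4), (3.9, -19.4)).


M = (((-28.8)+3.9)/2, (29.4+(-19.4))/2)
= (-12.45, 5)

(-12.45, 5)


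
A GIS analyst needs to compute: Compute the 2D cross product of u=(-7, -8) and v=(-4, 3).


u x v = u_x*v_y - u_y*v_x = (-7)*3 - (-8)*(-4)
= (-21) - 32 = -53

-53


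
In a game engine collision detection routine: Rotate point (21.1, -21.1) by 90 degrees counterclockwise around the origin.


90° CCW: (x,y) -> (-y, x)
(21.1,-21.1) -> (21.1, 21.1)

(21.1, 21.1)


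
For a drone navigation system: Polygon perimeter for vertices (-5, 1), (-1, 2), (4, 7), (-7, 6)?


Sides: (-5, 1)->(-1, 2): sqrt(17) = 4.123106, (-1, 2)->(4, 7): sqrt(50) = 7.071068, (4, 7)->(-7, 6): sqrt(122) = 11.045361, (-7, 6)->(-5, 1): sqrt(29) = 5.385165
Sum = 27.6247
Perimeter = 27.6247

27.6247


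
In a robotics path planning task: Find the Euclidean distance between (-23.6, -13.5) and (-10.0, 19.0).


dx=13.6, dy=32.5
d^2 = 13.6^2 + 32.5^2 = 1241.21
d = sqrt(1241.21) = 35.2308

35.2308


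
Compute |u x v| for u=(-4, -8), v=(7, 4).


|u x v| = |(-4)*4 - (-8)*7|
= |(-16) - (-56)| = 40

40


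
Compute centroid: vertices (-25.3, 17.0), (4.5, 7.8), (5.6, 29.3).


Centroid = ((x_A+x_B+x_C)/3, (y_A+y_B+y_C)/3)
= (((-25.3)+4.5+5.6)/3, (17+7.8+29.3)/3)
= (-5.0667, 18.0333)

(-5.0667, 18.0333)


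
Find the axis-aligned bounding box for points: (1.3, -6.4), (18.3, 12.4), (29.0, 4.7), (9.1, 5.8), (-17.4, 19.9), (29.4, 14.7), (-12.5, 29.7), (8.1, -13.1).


x range: [-17.4, 29.4]
y range: [-13.1, 29.7]
Bounding box: (-17.4,-13.1) to (29.4,29.7)

(-17.4,-13.1) to (29.4,29.7)


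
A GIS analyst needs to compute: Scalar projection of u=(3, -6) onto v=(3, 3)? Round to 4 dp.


u.v = -9, |v| = sqrt(18) = 4.2426
Scalar projection = u.v / |v| = -9 / sqrt(18) = -2.1213

-2.1213


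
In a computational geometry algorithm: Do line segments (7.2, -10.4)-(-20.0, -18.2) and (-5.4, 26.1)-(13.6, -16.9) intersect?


Cross products: d1=-151.7, d2=-1469.5, d3=-1091.08, d4=226.72
d1*d2 < 0 and d3*d4 < 0? no

No, they don't intersect


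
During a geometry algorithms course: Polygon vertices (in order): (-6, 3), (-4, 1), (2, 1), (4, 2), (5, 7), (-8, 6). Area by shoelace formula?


Shoelace sum: ((-6)*1 - (-4)*3) + ((-4)*1 - 2*1) + (2*2 - 4*1) + (4*7 - 5*2) + (5*6 - (-8)*7) + ((-8)*3 - (-6)*6)
= 116
Area = |116|/2 = 58

58


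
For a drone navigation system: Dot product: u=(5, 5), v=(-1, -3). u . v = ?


u . v = u_x*v_x + u_y*v_y = 5*(-1) + 5*(-3)
= (-5) + (-15) = -20

-20


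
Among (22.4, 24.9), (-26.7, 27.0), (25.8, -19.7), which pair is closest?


d(P0,P1) = 49.1449, d(P0,P2) = 44.7294, d(P1,P2) = 70.2648
Closest: P0 and P2

Closest pair: (22.4, 24.9) and (25.8, -19.7), distance = 44.7294


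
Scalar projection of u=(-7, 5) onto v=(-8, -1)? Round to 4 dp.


u.v = 51, |v| = sqrt(65) = 8.0623
Scalar projection = u.v / |v| = 51 / sqrt(65) = 6.3258

6.3258


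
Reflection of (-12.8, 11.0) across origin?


Reflection over origin: (x,y) -> (-x,-y)
(-12.8, 11) -> (12.8, -11)

(12.8, -11)


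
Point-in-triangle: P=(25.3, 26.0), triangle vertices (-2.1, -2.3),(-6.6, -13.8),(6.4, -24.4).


Cross products: AB x AP = 187.75, BC x BP = 855.54, CA x CP = -846.09
All same sign? no

No, outside
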